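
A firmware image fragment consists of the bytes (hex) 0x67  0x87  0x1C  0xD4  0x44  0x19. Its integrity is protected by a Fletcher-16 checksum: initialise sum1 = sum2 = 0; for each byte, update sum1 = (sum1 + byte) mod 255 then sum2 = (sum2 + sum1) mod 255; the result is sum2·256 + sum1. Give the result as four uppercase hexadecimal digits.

Running sums (mod 255):
  after byte 0 (0x67): sum1=103, sum2=103
  after byte 1 (0x87): sum1=238, sum2=86
  after byte 2 (0x1C): sum1=11, sum2=97
  after byte 3 (0xD4): sum1=223, sum2=65
  after byte 4 (0x44): sum1=36, sum2=101
  after byte 5 (0x19): sum1=61, sum2=162
Checksum = sum2·256 + sum1 = 162·256 + 61 = 41533 = 0xA23D.

A23D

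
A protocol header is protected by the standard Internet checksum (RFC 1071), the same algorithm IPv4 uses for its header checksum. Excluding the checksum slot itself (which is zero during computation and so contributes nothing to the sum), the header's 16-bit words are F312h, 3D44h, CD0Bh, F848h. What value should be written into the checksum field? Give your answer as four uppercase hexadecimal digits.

0A54

One's-complement addition (fold any carry out of bit 15 back into bit 0):
  0xF312 + 0x3D44 = 0x13056 → wrap carry → 0x3057
  0x3057 + 0xCD0B = 0x0FD62
  0xFD62 + 0xF848 = 0x1F5AA → wrap carry → 0xF5AB
One's-complement sum = 0xF5AB.
Checksum = ~0xF5AB & 0xFFFF = 0x0A54.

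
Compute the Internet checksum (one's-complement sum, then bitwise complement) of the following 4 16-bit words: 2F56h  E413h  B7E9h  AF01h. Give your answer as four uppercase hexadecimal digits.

85AA

One's-complement addition (fold any carry out of bit 15 back into bit 0):
  0x2F56 + 0xE413 = 0x11369 → wrap carry → 0x136A
  0x136A + 0xB7E9 = 0x0CB53
  0xCB53 + 0xAF01 = 0x17A54 → wrap carry → 0x7A55
One's-complement sum = 0x7A55.
Checksum = ~0x7A55 & 0xFFFF = 0x85AA.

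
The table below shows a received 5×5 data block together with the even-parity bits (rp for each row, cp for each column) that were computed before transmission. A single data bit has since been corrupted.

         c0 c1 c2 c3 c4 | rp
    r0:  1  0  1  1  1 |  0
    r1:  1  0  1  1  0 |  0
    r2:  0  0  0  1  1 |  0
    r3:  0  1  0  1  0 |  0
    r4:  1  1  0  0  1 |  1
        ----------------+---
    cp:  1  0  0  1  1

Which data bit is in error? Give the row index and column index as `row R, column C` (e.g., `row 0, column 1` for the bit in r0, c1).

Recompute each row's even parity and compare to rp:
  r0: data parity 0, sent rp 0 → ok
  r1: data parity 1, sent rp 0 → mismatch
  r2: data parity 0, sent rp 0 → ok
  r3: data parity 0, sent rp 0 → ok
  r4: data parity 1, sent rp 1 → ok
Recompute each column's even parity and compare to cp:
  c0: data parity 1, sent cp 1 → ok
  c1: data parity 0, sent cp 0 → ok
  c2: data parity 0, sent cp 0 → ok
  c3: data parity 0, sent cp 1 → mismatch
  c4: data parity 1, sent cp 1 → ok
Exactly one row (r1) and one column (c3) fail → the flipped bit is at their intersection.

row 1, column 3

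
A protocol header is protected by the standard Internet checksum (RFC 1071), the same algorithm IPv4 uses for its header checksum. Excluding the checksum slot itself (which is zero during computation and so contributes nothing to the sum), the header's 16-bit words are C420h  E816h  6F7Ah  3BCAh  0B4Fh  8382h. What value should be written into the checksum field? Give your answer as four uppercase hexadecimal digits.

19B2

One's-complement addition (fold any carry out of bit 15 back into bit 0):
  0xC420 + 0xE816 = 0x1AC36 → wrap carry → 0xAC37
  0xAC37 + 0x6F7A = 0x11BB1 → wrap carry → 0x1BB2
  0x1BB2 + 0x3BCA = 0x0577C
  0x577C + 0x0B4F = 0x062CB
  0x62CB + 0x8382 = 0x0E64D
One's-complement sum = 0xE64D.
Checksum = ~0xE64D & 0xFFFF = 0x19B2.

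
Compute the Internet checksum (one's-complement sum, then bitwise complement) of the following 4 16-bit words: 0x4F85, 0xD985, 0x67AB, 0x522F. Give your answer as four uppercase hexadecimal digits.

1D1A

One's-complement addition (fold any carry out of bit 15 back into bit 0):
  0x4F85 + 0xD985 = 0x1290A → wrap carry → 0x290B
  0x290B + 0x67AB = 0x090B6
  0x90B6 + 0x522F = 0x0E2E5
One's-complement sum = 0xE2E5.
Checksum = ~0xE2E5 & 0xFFFF = 0x1D1A.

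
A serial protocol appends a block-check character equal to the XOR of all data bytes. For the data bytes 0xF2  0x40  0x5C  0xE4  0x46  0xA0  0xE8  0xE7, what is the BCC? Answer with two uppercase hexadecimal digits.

E3

XOR the bytes together:
  start with 0xF2
  0xF2 ⊕ 0x40 = 0xB2
  0xB2 ⊕ 0x5C = 0xEE
  0xEE ⊕ 0xE4 = 0x0A
  0x0A ⊕ 0x46 = 0x4C
  0x4C ⊕ 0xA0 = 0xEC
  0xEC ⊕ 0xE8 = 0x04
  0x04 ⊕ 0xE7 = 0xE3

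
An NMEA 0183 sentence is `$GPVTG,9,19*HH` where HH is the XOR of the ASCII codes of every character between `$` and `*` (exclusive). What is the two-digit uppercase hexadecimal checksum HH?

XOR the ASCII codes of the payload characters:
  'G' = 0x47 → acc = 0x47
  'P' = 0x50 → acc = 0x17
  'V' = 0x56 → acc = 0x41
  'T' = 0x54 → acc = 0x15
  'G' = 0x47 → acc = 0x52
  ',' = 0x2C → acc = 0x7E
  '9' = 0x39 → acc = 0x47
  ',' = 0x2C → acc = 0x6B
  '1' = 0x31 → acc = 0x5A
  '9' = 0x39 → acc = 0x63
Checksum = 0x63.

63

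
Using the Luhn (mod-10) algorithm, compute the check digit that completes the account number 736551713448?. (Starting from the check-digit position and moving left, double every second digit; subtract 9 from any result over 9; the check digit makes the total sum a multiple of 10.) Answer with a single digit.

2

Partial digits right→left: 8 4 4 3 1 7 1 5 5 6 3 7
Double every second digit counting from the check-digit position (so the 1st, 3rd, 5th, ... of the partial from the right).
  doubled (with −9 where >9): 7 8 2 2 1 6 → sum 26
  kept as-is: 4 3 7 5 6 7 → sum 32
Total = 26 + 32 = 58.
Check digit = (10 − (58 mod 10)) mod 10 = 2.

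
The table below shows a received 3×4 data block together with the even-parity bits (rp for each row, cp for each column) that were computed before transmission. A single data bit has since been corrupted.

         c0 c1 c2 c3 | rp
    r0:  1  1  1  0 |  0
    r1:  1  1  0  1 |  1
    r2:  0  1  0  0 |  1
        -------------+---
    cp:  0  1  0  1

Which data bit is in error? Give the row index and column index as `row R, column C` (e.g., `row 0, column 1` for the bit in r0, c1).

Recompute each row's even parity and compare to rp:
  r0: data parity 1, sent rp 0 → mismatch
  r1: data parity 1, sent rp 1 → ok
  r2: data parity 1, sent rp 1 → ok
Recompute each column's even parity and compare to cp:
  c0: data parity 0, sent cp 0 → ok
  c1: data parity 1, sent cp 1 → ok
  c2: data parity 1, sent cp 0 → mismatch
  c3: data parity 1, sent cp 1 → ok
Exactly one row (r0) and one column (c2) fail → the flipped bit is at their intersection.

row 0, column 2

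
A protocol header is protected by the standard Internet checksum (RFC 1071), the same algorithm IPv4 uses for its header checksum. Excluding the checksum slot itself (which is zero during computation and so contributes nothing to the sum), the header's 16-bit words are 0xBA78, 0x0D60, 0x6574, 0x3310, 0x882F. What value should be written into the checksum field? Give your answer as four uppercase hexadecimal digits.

1773

One's-complement addition (fold any carry out of bit 15 back into bit 0):
  0xBA78 + 0x0D60 = 0x0C7D8
  0xC7D8 + 0x6574 = 0x12D4C → wrap carry → 0x2D4D
  0x2D4D + 0x3310 = 0x0605D
  0x605D + 0x882F = 0x0E88C
One's-complement sum = 0xE88C.
Checksum = ~0xE88C & 0xFFFF = 0x1773.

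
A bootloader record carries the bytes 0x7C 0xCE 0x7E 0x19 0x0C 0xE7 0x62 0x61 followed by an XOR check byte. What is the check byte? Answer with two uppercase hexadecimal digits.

XOR the bytes together:
  start with 0x7C
  0x7C ⊕ 0xCE = 0xB2
  0xB2 ⊕ 0x7E = 0xCC
  0xCC ⊕ 0x19 = 0xD5
  0xD5 ⊕ 0x0C = 0xD9
  0xD9 ⊕ 0xE7 = 0x3E
  0x3E ⊕ 0x62 = 0x5C
  0x5C ⊕ 0x61 = 0x3D

3D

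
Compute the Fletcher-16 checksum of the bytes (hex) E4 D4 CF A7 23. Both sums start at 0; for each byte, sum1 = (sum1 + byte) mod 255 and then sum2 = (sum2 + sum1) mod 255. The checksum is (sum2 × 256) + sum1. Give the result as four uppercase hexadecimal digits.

Running sums (mod 255):
  after byte 0 (E4): sum1=228, sum2=228
  after byte 1 (D4): sum1=185, sum2=158
  after byte 2 (CF): sum1=137, sum2=40
  after byte 3 (A7): sum1=49, sum2=89
  after byte 4 (23): sum1=84, sum2=173
Checksum = sum2·256 + sum1 = 173·256 + 84 = 44372 = 0xAD54.

AD54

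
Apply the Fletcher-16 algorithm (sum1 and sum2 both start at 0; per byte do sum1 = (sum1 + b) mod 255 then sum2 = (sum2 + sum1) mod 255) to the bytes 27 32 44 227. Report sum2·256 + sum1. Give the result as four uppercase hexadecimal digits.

Running sums (mod 255):
  after byte 0 (27): sum1=27, sum2=27
  after byte 1 (32): sum1=59, sum2=86
  after byte 2 (44): sum1=103, sum2=189
  after byte 3 (227): sum1=75, sum2=9
Checksum = sum2·256 + sum1 = 9·256 + 75 = 2379 = 0x094B.

094B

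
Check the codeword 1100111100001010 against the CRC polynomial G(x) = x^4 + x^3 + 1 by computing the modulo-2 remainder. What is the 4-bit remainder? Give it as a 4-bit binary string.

1011

Modulo-2 division of 1100111100001010 by 11001:
  pos 0: 11001 XOR 11001 = 00000
  pos 5: 11100 XOR 11001 = 00101
  pos 7: 10100 XOR 11001 = 01101
  pos 8: 11011 XOR 11001 = 00010
  pos 11: 10010 XOR 11001 = 01011
Remainder = 1011 (nonzero — an error is detected).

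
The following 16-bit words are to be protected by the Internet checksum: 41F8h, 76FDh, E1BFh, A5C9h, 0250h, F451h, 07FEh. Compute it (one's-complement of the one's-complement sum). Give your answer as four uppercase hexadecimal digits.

One's-complement addition (fold any carry out of bit 15 back into bit 0):
  0x41F8 + 0x76FD = 0x0B8F5
  0xB8F5 + 0xE1BF = 0x19AB4 → wrap carry → 0x9AB5
  0x9AB5 + 0xA5C9 = 0x1407E → wrap carry → 0x407F
  0x407F + 0x0250 = 0x042CF
  0x42CF + 0xF451 = 0x13720 → wrap carry → 0x3721
  0x3721 + 0x07FE = 0x03F1F
One's-complement sum = 0x3F1F.
Checksum = ~0x3F1F & 0xFFFF = 0xC0E0.

C0E0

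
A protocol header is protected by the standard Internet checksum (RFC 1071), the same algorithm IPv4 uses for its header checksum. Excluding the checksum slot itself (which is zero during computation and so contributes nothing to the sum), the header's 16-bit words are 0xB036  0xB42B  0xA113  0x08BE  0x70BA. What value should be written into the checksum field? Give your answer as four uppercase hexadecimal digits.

8111

One's-complement addition (fold any carry out of bit 15 back into bit 0):
  0xB036 + 0xB42B = 0x16461 → wrap carry → 0x6462
  0x6462 + 0xA113 = 0x10575 → wrap carry → 0x0576
  0x0576 + 0x08BE = 0x00E34
  0x0E34 + 0x70BA = 0x07EEE
One's-complement sum = 0x7EEE.
Checksum = ~0x7EEE & 0xFFFF = 0x8111.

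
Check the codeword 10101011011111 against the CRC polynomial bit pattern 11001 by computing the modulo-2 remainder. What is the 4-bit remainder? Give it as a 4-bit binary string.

0000

Modulo-2 division of 10101011011111 by 11001:
  pos 0: 10101 XOR 11001 = 01100
  pos 1: 11000 XOR 11001 = 00001
  pos 5: 11101 XOR 11001 = 00100
  pos 7: 10011 XOR 11001 = 01010
  pos 8: 10101 XOR 11001 = 01100
  pos 9: 11001 XOR 11001 = 00000
Remainder = 0000 (zero — the frame passes the CRC check).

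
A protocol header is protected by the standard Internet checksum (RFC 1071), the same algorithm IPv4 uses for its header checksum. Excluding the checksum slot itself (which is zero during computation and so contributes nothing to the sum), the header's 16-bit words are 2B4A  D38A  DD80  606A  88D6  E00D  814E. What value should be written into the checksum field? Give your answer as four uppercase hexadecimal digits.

One's-complement addition (fold any carry out of bit 15 back into bit 0):
  0x2B4A + 0xD38A = 0x0FED4
  0xFED4 + 0xDD80 = 0x1DC54 → wrap carry → 0xDC55
  0xDC55 + 0x606A = 0x13CBF → wrap carry → 0x3CC0
  0x3CC0 + 0x88D6 = 0x0C596
  0xC596 + 0xE00D = 0x1A5A3 → wrap carry → 0xA5A4
  0xA5A4 + 0x814E = 0x126F2 → wrap carry → 0x26F3
One's-complement sum = 0x26F3.
Checksum = ~0x26F3 & 0xFFFF = 0xD90C.

D90C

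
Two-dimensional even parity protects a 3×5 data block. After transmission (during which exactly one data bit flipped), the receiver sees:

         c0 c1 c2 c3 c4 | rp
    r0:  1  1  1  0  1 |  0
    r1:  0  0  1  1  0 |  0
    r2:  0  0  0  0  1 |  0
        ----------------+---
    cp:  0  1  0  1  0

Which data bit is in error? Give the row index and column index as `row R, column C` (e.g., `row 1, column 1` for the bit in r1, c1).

Recompute each row's even parity and compare to rp:
  r0: data parity 0, sent rp 0 → ok
  r1: data parity 0, sent rp 0 → ok
  r2: data parity 1, sent rp 0 → mismatch
Recompute each column's even parity and compare to cp:
  c0: data parity 1, sent cp 0 → mismatch
  c1: data parity 1, sent cp 1 → ok
  c2: data parity 0, sent cp 0 → ok
  c3: data parity 1, sent cp 1 → ok
  c4: data parity 0, sent cp 0 → ok
Exactly one row (r2) and one column (c0) fail → the flipped bit is at their intersection.

row 2, column 0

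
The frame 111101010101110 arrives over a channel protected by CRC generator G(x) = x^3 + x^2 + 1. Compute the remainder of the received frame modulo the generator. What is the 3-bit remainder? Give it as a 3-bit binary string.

Modulo-2 division of 111101010101110 by 1101:
  pos 0: 1111 XOR 1101 = 0010
  pos 2: 1001 XOR 1101 = 0100
  pos 3: 1000 XOR 1101 = 0101
  pos 4: 1011 XOR 1101 = 0110
  pos 5: 1100 XOR 1101 = 0001
  pos 8: 1101 XOR 1101 = 0000
Remainder = 110 (nonzero — an error is detected).

110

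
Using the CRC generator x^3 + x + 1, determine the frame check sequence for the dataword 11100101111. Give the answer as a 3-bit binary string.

001

Append 3 zeros: 11100101111000. Divide by 1011 (XOR where the leading bit is 1):
  pos 0: 1110 XOR 1011 = 0101
  pos 1: 1010 XOR 1011 = 0001
  pos 4: 1101 XOR 1011 = 0110
  pos 5: 1101 XOR 1011 = 0110
  pos 6: 1101 XOR 1011 = 0110
  pos 7: 1101 XOR 1011 = 0110
  pos 8: 1100 XOR 1011 = 0111
  pos 9: 1110 XOR 1011 = 0101
  pos 10: 1010 XOR 1011 = 0001
Remainder (last 3 bits) = 001. This is the CRC / FCS.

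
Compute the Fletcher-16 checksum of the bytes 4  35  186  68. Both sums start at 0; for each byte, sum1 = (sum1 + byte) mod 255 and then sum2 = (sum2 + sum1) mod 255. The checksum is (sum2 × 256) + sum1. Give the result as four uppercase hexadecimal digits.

3326

Running sums (mod 255):
  after byte 0 (4): sum1=4, sum2=4
  after byte 1 (35): sum1=39, sum2=43
  after byte 2 (186): sum1=225, sum2=13
  after byte 3 (68): sum1=38, sum2=51
Checksum = sum2·256 + sum1 = 51·256 + 38 = 13094 = 0x3326.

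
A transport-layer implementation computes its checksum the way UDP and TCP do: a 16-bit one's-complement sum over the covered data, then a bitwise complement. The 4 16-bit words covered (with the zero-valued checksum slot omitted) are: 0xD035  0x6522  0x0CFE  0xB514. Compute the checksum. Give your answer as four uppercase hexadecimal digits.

0895

One's-complement addition (fold any carry out of bit 15 back into bit 0):
  0xD035 + 0x6522 = 0x13557 → wrap carry → 0x3558
  0x3558 + 0x0CFE = 0x04256
  0x4256 + 0xB514 = 0x0F76A
One's-complement sum = 0xF76A.
Checksum = ~0xF76A & 0xFFFF = 0x0895.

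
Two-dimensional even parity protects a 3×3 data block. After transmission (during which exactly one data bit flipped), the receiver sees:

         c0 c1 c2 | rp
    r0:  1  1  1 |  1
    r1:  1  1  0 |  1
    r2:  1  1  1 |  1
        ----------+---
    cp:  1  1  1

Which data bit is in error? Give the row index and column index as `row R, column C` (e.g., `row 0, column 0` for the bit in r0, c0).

row 1, column 2

Recompute each row's even parity and compare to rp:
  r0: data parity 1, sent rp 1 → ok
  r1: data parity 0, sent rp 1 → mismatch
  r2: data parity 1, sent rp 1 → ok
Recompute each column's even parity and compare to cp:
  c0: data parity 1, sent cp 1 → ok
  c1: data parity 1, sent cp 1 → ok
  c2: data parity 0, sent cp 1 → mismatch
Exactly one row (r1) and one column (c2) fail → the flipped bit is at their intersection.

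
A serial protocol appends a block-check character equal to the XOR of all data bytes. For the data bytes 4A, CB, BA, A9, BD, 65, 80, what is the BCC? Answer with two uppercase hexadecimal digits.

XOR the bytes together:
  start with 0x4A
  0x4A ⊕ 0xCB = 0x81
  0x81 ⊕ 0xBA = 0x3B
  0x3B ⊕ 0xA9 = 0x92
  0x92 ⊕ 0xBD = 0x2F
  0x2F ⊕ 0x65 = 0x4A
  0x4A ⊕ 0x80 = 0xCA

CA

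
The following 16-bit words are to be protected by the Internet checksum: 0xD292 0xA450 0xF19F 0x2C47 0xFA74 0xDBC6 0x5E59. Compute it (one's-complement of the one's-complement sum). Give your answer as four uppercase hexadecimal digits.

36A0

One's-complement addition (fold any carry out of bit 15 back into bit 0):
  0xD292 + 0xA450 = 0x176E2 → wrap carry → 0x76E3
  0x76E3 + 0xF19F = 0x16882 → wrap carry → 0x6883
  0x6883 + 0x2C47 = 0x094CA
  0x94CA + 0xFA74 = 0x18F3E → wrap carry → 0x8F3F
  0x8F3F + 0xDBC6 = 0x16B05 → wrap carry → 0x6B06
  0x6B06 + 0x5E59 = 0x0C95F
One's-complement sum = 0xC95F.
Checksum = ~0xC95F & 0xFFFF = 0x36A0.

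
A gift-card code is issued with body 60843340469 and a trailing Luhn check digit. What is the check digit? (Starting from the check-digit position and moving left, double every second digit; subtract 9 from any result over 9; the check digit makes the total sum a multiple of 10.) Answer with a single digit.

Partial digits right→left: 9 6 4 0 4 3 3 4 8 0 6
Double every second digit counting from the check-digit position (so the 1st, 3rd, 5th, ... of the partial from the right).
  doubled (with −9 where >9): 9 8 8 6 7 3 → sum 41
  kept as-is: 6 0 3 4 0 → sum 13
Total = 41 + 13 = 54.
Check digit = (10 − (54 mod 10)) mod 10 = 6.

6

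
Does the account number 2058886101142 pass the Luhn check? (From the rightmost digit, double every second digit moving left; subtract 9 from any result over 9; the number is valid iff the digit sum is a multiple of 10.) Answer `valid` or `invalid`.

valid

From the right, keep odd positions and double even positions (subtract 9 from any doubled value over 9):
  doubled (positions 2,4,...): 8 2 2 7 7 0 → sum 26
  kept (positions 1,3,...): 2 1 0 6 8 5 2 → sum 24
Total = 50.
50 mod 10 = 0, so the number is valid.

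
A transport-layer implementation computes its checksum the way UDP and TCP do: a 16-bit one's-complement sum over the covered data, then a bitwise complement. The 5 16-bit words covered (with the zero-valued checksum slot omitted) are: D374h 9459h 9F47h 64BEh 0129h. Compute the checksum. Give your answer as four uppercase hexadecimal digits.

9302

One's-complement addition (fold any carry out of bit 15 back into bit 0):
  0xD374 + 0x9459 = 0x167CD → wrap carry → 0x67CE
  0x67CE + 0x9F47 = 0x10715 → wrap carry → 0x0716
  0x0716 + 0x64BE = 0x06BD4
  0x6BD4 + 0x0129 = 0x06CFD
One's-complement sum = 0x6CFD.
Checksum = ~0x6CFD & 0xFFFF = 0x9302.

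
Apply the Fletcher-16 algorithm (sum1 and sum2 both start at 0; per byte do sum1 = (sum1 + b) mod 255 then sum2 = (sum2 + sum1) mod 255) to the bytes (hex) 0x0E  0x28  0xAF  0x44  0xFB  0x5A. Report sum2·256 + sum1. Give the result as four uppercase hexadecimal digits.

FA80

Running sums (mod 255):
  after byte 0 (0x0E): sum1=14, sum2=14
  after byte 1 (0x28): sum1=54, sum2=68
  after byte 2 (0xAF): sum1=229, sum2=42
  after byte 3 (0x44): sum1=42, sum2=84
  after byte 4 (0xFB): sum1=38, sum2=122
  after byte 5 (0x5A): sum1=128, sum2=250
Checksum = sum2·256 + sum1 = 250·256 + 128 = 64128 = 0xFA80.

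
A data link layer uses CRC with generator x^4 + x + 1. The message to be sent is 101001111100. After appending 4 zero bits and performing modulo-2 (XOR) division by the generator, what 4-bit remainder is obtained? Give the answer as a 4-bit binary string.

0011

Append 4 zeros: 1010011111000000. Divide by 10011 (XOR where the leading bit is 1):
  pos 0: 10100 XOR 10011 = 00111
  pos 2: 11111 XOR 10011 = 01100
  pos 3: 11001 XOR 10011 = 01010
  pos 4: 10101 XOR 10011 = 00110
  pos 6: 11010 XOR 10011 = 01001
  pos 7: 10010 XOR 10011 = 00001
  pos 11: 10000 XOR 10011 = 00011
Remainder (last 4 bits) = 0011. This is the CRC / FCS.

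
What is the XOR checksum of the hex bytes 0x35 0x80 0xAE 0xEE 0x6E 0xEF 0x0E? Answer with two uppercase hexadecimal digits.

XOR the bytes together:
  start with 0x35
  0x35 ⊕ 0x80 = 0xB5
  0xB5 ⊕ 0xAE = 0x1B
  0x1B ⊕ 0xEE = 0xF5
  0xF5 ⊕ 0x6E = 0x9B
  0x9B ⊕ 0xEF = 0x74
  0x74 ⊕ 0x0E = 0x7A

7A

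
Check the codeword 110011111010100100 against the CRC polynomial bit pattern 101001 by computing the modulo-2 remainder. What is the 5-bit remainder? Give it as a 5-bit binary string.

11110

Modulo-2 division of 110011111010100100 by 101001:
  pos 0: 110011 XOR 101001 = 011010
  pos 1: 110101 XOR 101001 = 011100
  pos 2: 111001 XOR 101001 = 010000
  pos 3: 100001 XOR 101001 = 001000
  pos 5: 100001 XOR 101001 = 001000
  pos 7: 100001 XOR 101001 = 001000
  pos 9: 100000 XOR 101001 = 001001
  pos 11: 100110 XOR 101001 = 001111
Remainder = 11110 (nonzero — an error is detected).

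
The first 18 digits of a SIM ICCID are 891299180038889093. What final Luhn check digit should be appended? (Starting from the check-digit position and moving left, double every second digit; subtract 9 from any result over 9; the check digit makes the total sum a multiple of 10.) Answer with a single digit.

Partial digits right→left: 3 9 0 9 8 8 8 3 0 0 8 1 9 9 2 1 9 8
Double every second digit counting from the check-digit position (so the 1st, 3rd, 5th, ... of the partial from the right).
  doubled (with −9 where >9): 6 0 7 7 0 7 9 4 9 → sum 49
  kept as-is: 9 9 8 3 0 1 9 1 8 → sum 48
Total = 49 + 48 = 97.
Check digit = (10 − (97 mod 10)) mod 10 = 3.

3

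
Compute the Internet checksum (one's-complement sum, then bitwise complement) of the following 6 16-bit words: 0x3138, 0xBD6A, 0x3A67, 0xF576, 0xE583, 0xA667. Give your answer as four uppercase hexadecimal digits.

One's-complement addition (fold any carry out of bit 15 back into bit 0):
  0x3138 + 0xBD6A = 0x0EEA2
  0xEEA2 + 0x3A67 = 0x12909 → wrap carry → 0x290A
  0x290A + 0xF576 = 0x11E80 → wrap carry → 0x1E81
  0x1E81 + 0xE583 = 0x10404 → wrap carry → 0x0405
  0x0405 + 0xA667 = 0x0AA6C
One's-complement sum = 0xAA6C.
Checksum = ~0xAA6C & 0xFFFF = 0x5593.

5593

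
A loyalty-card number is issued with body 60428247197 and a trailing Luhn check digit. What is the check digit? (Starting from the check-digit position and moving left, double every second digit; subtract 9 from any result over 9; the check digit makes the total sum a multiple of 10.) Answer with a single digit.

7

Partial digits right→left: 7 9 1 7 4 2 8 2 4 0 6
Double every second digit counting from the check-digit position (so the 1st, 3rd, 5th, ... of the partial from the right).
  doubled (with −9 where >9): 5 2 8 7 8 3 → sum 33
  kept as-is: 9 7 2 2 0 → sum 20
Total = 33 + 20 = 53.
Check digit = (10 − (53 mod 10)) mod 10 = 7.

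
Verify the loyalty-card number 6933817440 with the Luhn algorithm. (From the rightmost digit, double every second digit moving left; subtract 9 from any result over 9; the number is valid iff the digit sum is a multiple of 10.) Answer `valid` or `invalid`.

invalid

From the right, keep odd positions and double even positions (subtract 9 from any doubled value over 9):
  doubled (positions 2,4,...): 8 5 7 6 3 → sum 29
  kept (positions 1,3,...): 0 4 1 3 9 → sum 17
Total = 46.
46 mod 10 = 6, so the number is invalid.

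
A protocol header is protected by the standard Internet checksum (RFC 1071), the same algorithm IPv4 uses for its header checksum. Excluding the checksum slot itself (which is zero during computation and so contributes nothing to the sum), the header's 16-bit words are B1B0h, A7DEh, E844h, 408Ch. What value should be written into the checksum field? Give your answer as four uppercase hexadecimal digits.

7D9F

One's-complement addition (fold any carry out of bit 15 back into bit 0):
  0xB1B0 + 0xA7DE = 0x1598E → wrap carry → 0x598F
  0x598F + 0xE844 = 0x141D3 → wrap carry → 0x41D4
  0x41D4 + 0x408C = 0x08260
One's-complement sum = 0x8260.
Checksum = ~0x8260 & 0xFFFF = 0x7D9F.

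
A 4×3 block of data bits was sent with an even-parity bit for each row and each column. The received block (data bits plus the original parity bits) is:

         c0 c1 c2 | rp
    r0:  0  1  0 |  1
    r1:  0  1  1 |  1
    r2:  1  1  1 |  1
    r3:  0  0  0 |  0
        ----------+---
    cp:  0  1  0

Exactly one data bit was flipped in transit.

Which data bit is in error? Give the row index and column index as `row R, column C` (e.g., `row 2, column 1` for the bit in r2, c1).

Recompute each row's even parity and compare to rp:
  r0: data parity 1, sent rp 1 → ok
  r1: data parity 0, sent rp 1 → mismatch
  r2: data parity 1, sent rp 1 → ok
  r3: data parity 0, sent rp 0 → ok
Recompute each column's even parity and compare to cp:
  c0: data parity 1, sent cp 0 → mismatch
  c1: data parity 1, sent cp 1 → ok
  c2: data parity 0, sent cp 0 → ok
Exactly one row (r1) and one column (c0) fail → the flipped bit is at their intersection.

row 1, column 0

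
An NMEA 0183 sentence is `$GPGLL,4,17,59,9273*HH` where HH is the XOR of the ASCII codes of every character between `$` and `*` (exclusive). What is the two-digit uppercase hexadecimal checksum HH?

XOR the ASCII codes of the payload characters:
  'G' = 0x47 → acc = 0x47
  'P' = 0x50 → acc = 0x17
  'G' = 0x47 → acc = 0x50
  'L' = 0x4C → acc = 0x1C
  'L' = 0x4C → acc = 0x50
  ',' = 0x2C → acc = 0x7C
  '4' = 0x34 → acc = 0x48
  ',' = 0x2C → acc = 0x64
  '1' = 0x31 → acc = 0x55
  '7' = 0x37 → acc = 0x62
  ',' = 0x2C → acc = 0x4E
  '5' = 0x35 → acc = 0x7B
  '9' = 0x39 → acc = 0x42
  ',' = 0x2C → acc = 0x6E
  '9' = 0x39 → acc = 0x57
  '2' = 0x32 → acc = 0x65
  '7' = 0x37 → acc = 0x52
  '3' = 0x33 → acc = 0x61
Checksum = 0x61.

61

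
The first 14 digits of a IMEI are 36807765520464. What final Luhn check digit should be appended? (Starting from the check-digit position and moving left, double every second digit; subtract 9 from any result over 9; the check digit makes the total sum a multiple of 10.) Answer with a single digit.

6

Partial digits right→left: 4 6 4 0 2 5 5 6 7 7 0 8 6 3
Double every second digit counting from the check-digit position (so the 1st, 3rd, 5th, ... of the partial from the right).
  doubled (with −9 where >9): 8 8 4 1 5 0 3 → sum 29
  kept as-is: 6 0 5 6 7 8 3 → sum 35
Total = 29 + 35 = 64.
Check digit = (10 − (64 mod 10)) mod 10 = 6.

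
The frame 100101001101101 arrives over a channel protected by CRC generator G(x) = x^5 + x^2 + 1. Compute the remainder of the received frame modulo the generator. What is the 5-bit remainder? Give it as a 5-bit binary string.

00010

Modulo-2 division of 100101001101101 by 100101:
  pos 0: 100101 XOR 100101 = 000000
  pos 8: 110110 XOR 100101 = 010011
  pos 9: 100111 XOR 100101 = 000010
Remainder = 00010 (nonzero — an error is detected).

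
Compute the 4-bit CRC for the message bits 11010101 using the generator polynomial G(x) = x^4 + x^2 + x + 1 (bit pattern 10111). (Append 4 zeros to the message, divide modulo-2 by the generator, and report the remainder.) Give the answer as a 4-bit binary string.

0001

Append 4 zeros: 110101010000. Divide by 10111 (XOR where the leading bit is 1):
  pos 0: 11010 XOR 10111 = 01101
  pos 1: 11011 XOR 10111 = 01100
  pos 2: 11000 XOR 10111 = 01111
  pos 3: 11111 XOR 10111 = 01000
  pos 4: 10000 XOR 10111 = 00111
  pos 6: 11100 XOR 10111 = 01011
  pos 7: 10110 XOR 10111 = 00001
Remainder (last 4 bits) = 0001. This is the CRC / FCS.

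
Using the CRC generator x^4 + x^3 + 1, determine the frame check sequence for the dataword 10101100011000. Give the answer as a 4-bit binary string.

Append 4 zeros: 101011000110000000. Divide by 11001 (XOR where the leading bit is 1):
  pos 0: 10101 XOR 11001 = 01100
  pos 1: 11001 XOR 11001 = 00000
  pos 9: 11000 XOR 11001 = 00001
  pos 13: 10000 XOR 11001 = 01001
Remainder (last 4 bits) = 1001. This is the CRC / FCS.

1001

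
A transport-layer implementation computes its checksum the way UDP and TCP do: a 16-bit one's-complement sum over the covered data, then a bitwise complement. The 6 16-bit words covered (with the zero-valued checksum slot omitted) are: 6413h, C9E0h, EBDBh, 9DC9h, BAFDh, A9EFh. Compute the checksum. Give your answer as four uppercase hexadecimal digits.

E378

One's-complement addition (fold any carry out of bit 15 back into bit 0):
  0x6413 + 0xC9E0 = 0x12DF3 → wrap carry → 0x2DF4
  0x2DF4 + 0xEBDB = 0x119CF → wrap carry → 0x19D0
  0x19D0 + 0x9DC9 = 0x0B799
  0xB799 + 0xBAFD = 0x17296 → wrap carry → 0x7297
  0x7297 + 0xA9EF = 0x11C86 → wrap carry → 0x1C87
One's-complement sum = 0x1C87.
Checksum = ~0x1C87 & 0xFFFF = 0xE378.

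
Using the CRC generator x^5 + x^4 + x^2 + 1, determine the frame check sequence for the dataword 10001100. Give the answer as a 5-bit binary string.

00001

Append 5 zeros: 1000110000000. Divide by 110101 (XOR where the leading bit is 1):
  pos 0: 100011 XOR 110101 = 010110
  pos 1: 101100 XOR 110101 = 011001
  pos 2: 110010 XOR 110101 = 000111
  pos 5: 111000 XOR 110101 = 001101
  pos 7: 110100 XOR 110101 = 000001
Remainder (last 5 bits) = 00001. This is the CRC / FCS.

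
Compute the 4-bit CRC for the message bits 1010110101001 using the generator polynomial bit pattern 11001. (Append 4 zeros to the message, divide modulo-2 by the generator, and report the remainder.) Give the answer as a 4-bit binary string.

1011

Append 4 zeros: 10101101010010000. Divide by 11001 (XOR where the leading bit is 1):
  pos 0: 10101 XOR 11001 = 01100
  pos 1: 11001 XOR 11001 = 00000
  pos 7: 10100 XOR 11001 = 01101
  pos 8: 11011 XOR 11001 = 00010
  pos 11: 10000 XOR 11001 = 01001
  pos 12: 10010 XOR 11001 = 01011
Remainder (last 4 bits) = 1011. This is the CRC / FCS.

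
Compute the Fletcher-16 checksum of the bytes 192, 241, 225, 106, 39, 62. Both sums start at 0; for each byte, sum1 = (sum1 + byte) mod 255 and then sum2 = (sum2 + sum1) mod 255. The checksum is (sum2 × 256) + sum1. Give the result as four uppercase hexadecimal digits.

Running sums (mod 255):
  after byte 0 (192): sum1=192, sum2=192
  after byte 1 (241): sum1=178, sum2=115
  after byte 2 (225): sum1=148, sum2=8
  after byte 3 (106): sum1=254, sum2=7
  after byte 4 (39): sum1=38, sum2=45
  after byte 5 (62): sum1=100, sum2=145
Checksum = sum2·256 + sum1 = 145·256 + 100 = 37220 = 0x9164.

9164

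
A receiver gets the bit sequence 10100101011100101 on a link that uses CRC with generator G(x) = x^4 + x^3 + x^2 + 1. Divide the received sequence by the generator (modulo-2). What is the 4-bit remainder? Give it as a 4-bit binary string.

0001

Modulo-2 division of 10100101011100101 by 11101:
  pos 0: 10100 XOR 11101 = 01001
  pos 1: 10011 XOR 11101 = 01110
  pos 2: 11100 XOR 11101 = 00001
  pos 6: 11011 XOR 11101 = 00110
  pos 8: 11010 XOR 11101 = 00111
  pos 10: 11101 XOR 11101 = 00000
Remainder = 0001 (nonzero — an error is detected).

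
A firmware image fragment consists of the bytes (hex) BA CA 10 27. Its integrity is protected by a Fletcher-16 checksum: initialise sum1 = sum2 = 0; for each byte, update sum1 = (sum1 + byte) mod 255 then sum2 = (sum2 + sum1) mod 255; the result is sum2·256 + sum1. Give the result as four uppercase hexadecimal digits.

92BC

Running sums (mod 255):
  after byte 0 (BA): sum1=186, sum2=186
  after byte 1 (CA): sum1=133, sum2=64
  after byte 2 (10): sum1=149, sum2=213
  after byte 3 (27): sum1=188, sum2=146
Checksum = sum2·256 + sum1 = 146·256 + 188 = 37564 = 0x92BC.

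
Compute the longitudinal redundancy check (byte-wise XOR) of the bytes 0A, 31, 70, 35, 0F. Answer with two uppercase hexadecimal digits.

71

XOR the bytes together:
  start with 0x0A
  0x0A ⊕ 0x31 = 0x3B
  0x3B ⊕ 0x70 = 0x4B
  0x4B ⊕ 0x35 = 0x7E
  0x7E ⊕ 0x0F = 0x71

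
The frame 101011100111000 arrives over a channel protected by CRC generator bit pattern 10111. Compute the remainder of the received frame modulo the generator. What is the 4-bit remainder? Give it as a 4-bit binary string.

0000

Modulo-2 division of 101011100111000 by 10111:
  pos 0: 10101 XOR 10111 = 00010
  pos 3: 10110 XOR 10111 = 00001
  pos 7: 10111 XOR 10111 = 00000
Remainder = 0000 (zero — the frame passes the CRC check).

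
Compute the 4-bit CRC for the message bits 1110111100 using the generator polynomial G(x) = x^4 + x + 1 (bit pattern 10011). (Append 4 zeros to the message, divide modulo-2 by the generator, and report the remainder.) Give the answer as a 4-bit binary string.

0100

Append 4 zeros: 11101111000000. Divide by 10011 (XOR where the leading bit is 1):
  pos 0: 11101 XOR 10011 = 01110
  pos 1: 11101 XOR 10011 = 01110
  pos 2: 11101 XOR 10011 = 01110
  pos 3: 11101 XOR 10011 = 01110
  pos 4: 11100 XOR 10011 = 01111
  pos 5: 11110 XOR 10011 = 01101
  pos 6: 11010 XOR 10011 = 01001
  pos 7: 10010 XOR 10011 = 00001
Remainder (last 4 bits) = 0100. This is the CRC / FCS.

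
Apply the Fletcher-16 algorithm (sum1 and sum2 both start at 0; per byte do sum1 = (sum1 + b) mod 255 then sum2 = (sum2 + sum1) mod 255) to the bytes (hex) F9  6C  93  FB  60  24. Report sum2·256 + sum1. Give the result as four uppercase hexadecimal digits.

217A

Running sums (mod 255):
  after byte 0 (F9): sum1=249, sum2=249
  after byte 1 (6C): sum1=102, sum2=96
  after byte 2 (93): sum1=249, sum2=90
  after byte 3 (FB): sum1=245, sum2=80
  after byte 4 (60): sum1=86, sum2=166
  after byte 5 (24): sum1=122, sum2=33
Checksum = sum2·256 + sum1 = 33·256 + 122 = 8570 = 0x217A.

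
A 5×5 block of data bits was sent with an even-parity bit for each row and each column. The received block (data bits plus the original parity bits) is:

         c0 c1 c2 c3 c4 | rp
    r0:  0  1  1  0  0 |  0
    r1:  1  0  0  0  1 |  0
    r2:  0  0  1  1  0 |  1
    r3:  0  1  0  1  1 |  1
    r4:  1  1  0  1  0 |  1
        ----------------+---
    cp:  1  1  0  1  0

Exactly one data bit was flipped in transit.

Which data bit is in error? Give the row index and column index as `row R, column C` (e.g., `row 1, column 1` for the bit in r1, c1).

Recompute each row's even parity and compare to rp:
  r0: data parity 0, sent rp 0 → ok
  r1: data parity 0, sent rp 0 → ok
  r2: data parity 0, sent rp 1 → mismatch
  r3: data parity 1, sent rp 1 → ok
  r4: data parity 1, sent rp 1 → ok
Recompute each column's even parity and compare to cp:
  c0: data parity 0, sent cp 1 → mismatch
  c1: data parity 1, sent cp 1 → ok
  c2: data parity 0, sent cp 0 → ok
  c3: data parity 1, sent cp 1 → ok
  c4: data parity 0, sent cp 0 → ok
Exactly one row (r2) and one column (c0) fail → the flipped bit is at their intersection.

row 2, column 0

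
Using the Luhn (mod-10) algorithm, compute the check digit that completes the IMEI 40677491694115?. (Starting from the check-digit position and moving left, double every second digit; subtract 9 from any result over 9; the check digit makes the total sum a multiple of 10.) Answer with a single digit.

Partial digits right→left: 5 1 1 4 9 6 1 9 4 7 7 6 0 4
Double every second digit counting from the check-digit position (so the 1st, 3rd, 5th, ... of the partial from the right).
  doubled (with −9 where >9): 1 2 9 2 8 5 0 → sum 27
  kept as-is: 1 4 6 9 7 6 4 → sum 37
Total = 27 + 37 = 64.
Check digit = (10 − (64 mod 10)) mod 10 = 6.

6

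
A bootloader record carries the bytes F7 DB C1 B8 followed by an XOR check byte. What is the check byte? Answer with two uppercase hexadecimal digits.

55

XOR the bytes together:
  start with 0xF7
  0xF7 ⊕ 0xDB = 0x2C
  0x2C ⊕ 0xC1 = 0xED
  0xED ⊕ 0xB8 = 0x55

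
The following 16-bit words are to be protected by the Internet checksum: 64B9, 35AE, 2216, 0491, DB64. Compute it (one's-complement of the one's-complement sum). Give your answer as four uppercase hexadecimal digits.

638C

One's-complement addition (fold any carry out of bit 15 back into bit 0):
  0x64B9 + 0x35AE = 0x09A67
  0x9A67 + 0x2216 = 0x0BC7D
  0xBC7D + 0x0491 = 0x0C10E
  0xC10E + 0xDB64 = 0x19C72 → wrap carry → 0x9C73
One's-complement sum = 0x9C73.
Checksum = ~0x9C73 & 0xFFFF = 0x638C.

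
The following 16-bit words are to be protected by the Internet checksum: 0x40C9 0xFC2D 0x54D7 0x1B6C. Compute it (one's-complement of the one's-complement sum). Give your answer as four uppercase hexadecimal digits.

One's-complement addition (fold any carry out of bit 15 back into bit 0):
  0x40C9 + 0xFC2D = 0x13CF6 → wrap carry → 0x3CF7
  0x3CF7 + 0x54D7 = 0x091CE
  0x91CE + 0x1B6C = 0x0AD3A
One's-complement sum = 0xAD3A.
Checksum = ~0xAD3A & 0xFFFF = 0x52C5.

52C5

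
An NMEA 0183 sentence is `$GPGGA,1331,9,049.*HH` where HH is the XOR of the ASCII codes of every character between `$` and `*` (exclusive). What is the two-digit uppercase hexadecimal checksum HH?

XOR the ASCII codes of the payload characters:
  'G' = 0x47 → acc = 0x47
  'P' = 0x50 → acc = 0x17
  'G' = 0x47 → acc = 0x50
  'G' = 0x47 → acc = 0x17
  'A' = 0x41 → acc = 0x56
  ',' = 0x2C → acc = 0x7A
  '1' = 0x31 → acc = 0x4B
  '3' = 0x33 → acc = 0x78
  '3' = 0x33 → acc = 0x4B
  '1' = 0x31 → acc = 0x7A
  ',' = 0x2C → acc = 0x56
  '9' = 0x39 → acc = 0x6F
  ',' = 0x2C → acc = 0x43
  '0' = 0x30 → acc = 0x73
  '4' = 0x34 → acc = 0x47
  '9' = 0x39 → acc = 0x7E
  '.' = 0x2E → acc = 0x50
Checksum = 0x50.

50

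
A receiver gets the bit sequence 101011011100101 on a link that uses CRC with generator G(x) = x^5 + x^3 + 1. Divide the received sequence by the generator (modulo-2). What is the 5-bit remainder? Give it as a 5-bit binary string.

00000

Modulo-2 division of 101011011100101 by 101001:
  pos 0: 101011 XOR 101001 = 000010
  pos 4: 100111 XOR 101001 = 001110
  pos 6: 111000 XOR 101001 = 010001
  pos 7: 100011 XOR 101001 = 001010
  pos 9: 101001 XOR 101001 = 000000
Remainder = 00000 (zero — the frame passes the CRC check).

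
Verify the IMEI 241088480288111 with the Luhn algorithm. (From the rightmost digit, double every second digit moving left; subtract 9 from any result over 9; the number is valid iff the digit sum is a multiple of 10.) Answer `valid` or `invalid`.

valid

From the right, keep odd positions and double even positions (subtract 9 from any doubled value over 9):
  doubled (positions 2,4,...): 2 7 4 7 7 0 8 → sum 35
  kept (positions 1,3,...): 1 1 8 0 4 8 1 2 → sum 25
Total = 60.
60 mod 10 = 0, so the number is valid.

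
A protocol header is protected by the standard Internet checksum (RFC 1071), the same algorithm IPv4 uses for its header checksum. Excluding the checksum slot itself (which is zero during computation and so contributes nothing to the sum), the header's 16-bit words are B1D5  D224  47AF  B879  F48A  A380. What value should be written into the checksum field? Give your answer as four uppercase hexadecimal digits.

One's-complement addition (fold any carry out of bit 15 back into bit 0):
  0xB1D5 + 0xD224 = 0x183F9 → wrap carry → 0x83FA
  0x83FA + 0x47AF = 0x0CBA9
  0xCBA9 + 0xB879 = 0x18422 → wrap carry → 0x8423
  0x8423 + 0xF48A = 0x178AD → wrap carry → 0x78AE
  0x78AE + 0xA380 = 0x11C2E → wrap carry → 0x1C2F
One's-complement sum = 0x1C2F.
Checksum = ~0x1C2F & 0xFFFF = 0xE3D0.

E3D0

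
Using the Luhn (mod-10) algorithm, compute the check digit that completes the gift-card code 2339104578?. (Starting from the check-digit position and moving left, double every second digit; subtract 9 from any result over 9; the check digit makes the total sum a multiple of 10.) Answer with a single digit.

0

Partial digits right→left: 8 7 5 4 0 1 9 3 3 2
Double every second digit counting from the check-digit position (so the 1st, 3rd, 5th, ... of the partial from the right).
  doubled (with −9 where >9): 7 1 0 9 6 → sum 23
  kept as-is: 7 4 1 3 2 → sum 17
Total = 23 + 17 = 40.
Check digit = (10 − (40 mod 10)) mod 10 = 0.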